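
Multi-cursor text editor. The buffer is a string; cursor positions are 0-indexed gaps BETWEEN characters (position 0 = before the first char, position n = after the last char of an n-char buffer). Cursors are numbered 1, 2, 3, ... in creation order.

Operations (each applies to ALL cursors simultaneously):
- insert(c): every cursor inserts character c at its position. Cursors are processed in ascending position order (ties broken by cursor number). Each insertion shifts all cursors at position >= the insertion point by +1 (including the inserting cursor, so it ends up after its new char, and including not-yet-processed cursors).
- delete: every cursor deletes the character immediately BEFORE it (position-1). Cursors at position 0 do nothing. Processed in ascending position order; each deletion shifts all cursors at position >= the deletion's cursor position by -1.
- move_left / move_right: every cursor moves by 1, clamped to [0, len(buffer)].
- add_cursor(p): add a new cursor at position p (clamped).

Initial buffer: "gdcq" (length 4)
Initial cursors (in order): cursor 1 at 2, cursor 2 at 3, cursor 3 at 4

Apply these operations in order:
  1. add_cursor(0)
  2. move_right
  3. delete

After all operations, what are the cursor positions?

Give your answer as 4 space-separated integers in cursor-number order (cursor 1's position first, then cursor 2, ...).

Answer: 0 0 0 0

Derivation:
After op 1 (add_cursor(0)): buffer="gdcq" (len 4), cursors c4@0 c1@2 c2@3 c3@4, authorship ....
After op 2 (move_right): buffer="gdcq" (len 4), cursors c4@1 c1@3 c2@4 c3@4, authorship ....
After op 3 (delete): buffer="" (len 0), cursors c1@0 c2@0 c3@0 c4@0, authorship 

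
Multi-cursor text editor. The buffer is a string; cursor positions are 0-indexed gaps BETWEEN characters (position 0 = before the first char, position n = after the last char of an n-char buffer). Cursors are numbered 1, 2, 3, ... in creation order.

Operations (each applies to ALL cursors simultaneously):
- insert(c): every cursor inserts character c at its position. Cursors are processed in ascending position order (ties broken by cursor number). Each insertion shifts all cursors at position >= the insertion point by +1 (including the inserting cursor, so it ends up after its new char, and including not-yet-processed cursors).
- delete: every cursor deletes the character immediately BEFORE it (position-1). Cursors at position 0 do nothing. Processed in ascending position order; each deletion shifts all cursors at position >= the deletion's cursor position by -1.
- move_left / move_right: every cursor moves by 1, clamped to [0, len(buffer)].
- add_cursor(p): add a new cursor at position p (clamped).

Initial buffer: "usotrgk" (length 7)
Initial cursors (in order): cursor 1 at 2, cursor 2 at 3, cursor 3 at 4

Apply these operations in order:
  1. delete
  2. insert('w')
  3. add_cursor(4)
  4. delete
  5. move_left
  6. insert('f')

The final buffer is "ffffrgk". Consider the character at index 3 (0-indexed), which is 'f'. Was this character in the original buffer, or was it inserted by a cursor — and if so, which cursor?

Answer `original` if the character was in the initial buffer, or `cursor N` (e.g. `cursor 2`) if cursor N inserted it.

After op 1 (delete): buffer="urgk" (len 4), cursors c1@1 c2@1 c3@1, authorship ....
After op 2 (insert('w')): buffer="uwwwrgk" (len 7), cursors c1@4 c2@4 c3@4, authorship .123...
After op 3 (add_cursor(4)): buffer="uwwwrgk" (len 7), cursors c1@4 c2@4 c3@4 c4@4, authorship .123...
After op 4 (delete): buffer="rgk" (len 3), cursors c1@0 c2@0 c3@0 c4@0, authorship ...
After op 5 (move_left): buffer="rgk" (len 3), cursors c1@0 c2@0 c3@0 c4@0, authorship ...
After op 6 (insert('f')): buffer="ffffrgk" (len 7), cursors c1@4 c2@4 c3@4 c4@4, authorship 1234...
Authorship (.=original, N=cursor N): 1 2 3 4 . . .
Index 3: author = 4

Answer: cursor 4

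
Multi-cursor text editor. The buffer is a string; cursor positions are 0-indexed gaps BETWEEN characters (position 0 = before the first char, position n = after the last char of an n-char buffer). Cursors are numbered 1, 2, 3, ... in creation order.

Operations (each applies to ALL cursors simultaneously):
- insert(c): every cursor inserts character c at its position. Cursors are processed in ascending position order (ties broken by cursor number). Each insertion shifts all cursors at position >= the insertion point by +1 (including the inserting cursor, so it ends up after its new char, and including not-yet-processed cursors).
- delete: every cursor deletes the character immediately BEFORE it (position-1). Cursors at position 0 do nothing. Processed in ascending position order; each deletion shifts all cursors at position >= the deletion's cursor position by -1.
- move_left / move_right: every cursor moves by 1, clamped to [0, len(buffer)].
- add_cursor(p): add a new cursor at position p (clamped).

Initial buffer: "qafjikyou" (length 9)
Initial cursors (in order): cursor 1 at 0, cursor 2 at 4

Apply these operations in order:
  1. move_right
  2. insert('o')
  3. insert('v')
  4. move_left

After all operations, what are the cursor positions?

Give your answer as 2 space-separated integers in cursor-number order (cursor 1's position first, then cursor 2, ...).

Answer: 2 8

Derivation:
After op 1 (move_right): buffer="qafjikyou" (len 9), cursors c1@1 c2@5, authorship .........
After op 2 (insert('o')): buffer="qoafjiokyou" (len 11), cursors c1@2 c2@7, authorship .1....2....
After op 3 (insert('v')): buffer="qovafjiovkyou" (len 13), cursors c1@3 c2@9, authorship .11....22....
After op 4 (move_left): buffer="qovafjiovkyou" (len 13), cursors c1@2 c2@8, authorship .11....22....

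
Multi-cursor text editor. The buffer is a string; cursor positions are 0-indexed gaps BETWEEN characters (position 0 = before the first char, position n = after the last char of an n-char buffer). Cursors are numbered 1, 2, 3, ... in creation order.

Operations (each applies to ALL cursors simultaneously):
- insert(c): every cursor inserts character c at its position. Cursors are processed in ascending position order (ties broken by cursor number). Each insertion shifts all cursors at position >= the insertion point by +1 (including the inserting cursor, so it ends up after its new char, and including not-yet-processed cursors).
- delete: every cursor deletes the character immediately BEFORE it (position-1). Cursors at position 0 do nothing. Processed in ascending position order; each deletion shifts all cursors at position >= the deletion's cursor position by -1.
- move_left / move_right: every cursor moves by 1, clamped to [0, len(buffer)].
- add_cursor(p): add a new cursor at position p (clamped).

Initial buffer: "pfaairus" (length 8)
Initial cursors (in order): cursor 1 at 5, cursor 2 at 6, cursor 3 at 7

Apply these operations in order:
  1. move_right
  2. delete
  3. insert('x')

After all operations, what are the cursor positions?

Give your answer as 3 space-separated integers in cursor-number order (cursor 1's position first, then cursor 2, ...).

After op 1 (move_right): buffer="pfaairus" (len 8), cursors c1@6 c2@7 c3@8, authorship ........
After op 2 (delete): buffer="pfaai" (len 5), cursors c1@5 c2@5 c3@5, authorship .....
After op 3 (insert('x')): buffer="pfaaixxx" (len 8), cursors c1@8 c2@8 c3@8, authorship .....123

Answer: 8 8 8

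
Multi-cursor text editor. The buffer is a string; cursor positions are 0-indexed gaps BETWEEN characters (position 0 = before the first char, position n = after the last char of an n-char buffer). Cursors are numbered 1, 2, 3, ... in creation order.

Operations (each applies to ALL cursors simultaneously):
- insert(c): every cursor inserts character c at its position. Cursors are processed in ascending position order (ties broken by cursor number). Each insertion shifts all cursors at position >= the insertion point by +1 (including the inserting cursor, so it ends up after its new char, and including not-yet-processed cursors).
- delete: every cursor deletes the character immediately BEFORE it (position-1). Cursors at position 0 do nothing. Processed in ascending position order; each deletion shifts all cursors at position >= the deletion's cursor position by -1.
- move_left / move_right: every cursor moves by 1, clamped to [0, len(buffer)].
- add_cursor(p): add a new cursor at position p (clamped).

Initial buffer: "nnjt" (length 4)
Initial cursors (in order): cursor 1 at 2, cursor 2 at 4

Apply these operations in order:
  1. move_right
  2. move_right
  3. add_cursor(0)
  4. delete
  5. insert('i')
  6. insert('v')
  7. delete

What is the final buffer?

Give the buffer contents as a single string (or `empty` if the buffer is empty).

After op 1 (move_right): buffer="nnjt" (len 4), cursors c1@3 c2@4, authorship ....
After op 2 (move_right): buffer="nnjt" (len 4), cursors c1@4 c2@4, authorship ....
After op 3 (add_cursor(0)): buffer="nnjt" (len 4), cursors c3@0 c1@4 c2@4, authorship ....
After op 4 (delete): buffer="nn" (len 2), cursors c3@0 c1@2 c2@2, authorship ..
After op 5 (insert('i')): buffer="innii" (len 5), cursors c3@1 c1@5 c2@5, authorship 3..12
After op 6 (insert('v')): buffer="ivnniivv" (len 8), cursors c3@2 c1@8 c2@8, authorship 33..1212
After op 7 (delete): buffer="innii" (len 5), cursors c3@1 c1@5 c2@5, authorship 3..12

Answer: innii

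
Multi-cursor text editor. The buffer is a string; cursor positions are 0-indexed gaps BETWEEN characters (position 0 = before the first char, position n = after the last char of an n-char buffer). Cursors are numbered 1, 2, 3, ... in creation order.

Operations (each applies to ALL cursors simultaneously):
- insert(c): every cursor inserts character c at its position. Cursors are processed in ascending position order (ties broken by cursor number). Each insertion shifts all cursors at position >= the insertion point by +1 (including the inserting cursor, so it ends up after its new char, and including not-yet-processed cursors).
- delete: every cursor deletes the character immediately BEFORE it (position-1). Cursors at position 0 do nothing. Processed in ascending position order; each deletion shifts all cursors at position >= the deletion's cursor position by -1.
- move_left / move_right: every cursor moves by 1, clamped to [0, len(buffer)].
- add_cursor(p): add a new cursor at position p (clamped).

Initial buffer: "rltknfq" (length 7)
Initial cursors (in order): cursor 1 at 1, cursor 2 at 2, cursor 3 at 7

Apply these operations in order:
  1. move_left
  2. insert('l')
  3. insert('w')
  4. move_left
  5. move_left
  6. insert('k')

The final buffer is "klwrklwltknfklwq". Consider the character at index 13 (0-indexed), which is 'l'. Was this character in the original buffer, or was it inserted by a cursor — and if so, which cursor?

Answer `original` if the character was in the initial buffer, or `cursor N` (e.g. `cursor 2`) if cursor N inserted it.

After op 1 (move_left): buffer="rltknfq" (len 7), cursors c1@0 c2@1 c3@6, authorship .......
After op 2 (insert('l')): buffer="lrlltknflq" (len 10), cursors c1@1 c2@3 c3@9, authorship 1.2.....3.
After op 3 (insert('w')): buffer="lwrlwltknflwq" (len 13), cursors c1@2 c2@5 c3@12, authorship 11.22.....33.
After op 4 (move_left): buffer="lwrlwltknflwq" (len 13), cursors c1@1 c2@4 c3@11, authorship 11.22.....33.
After op 5 (move_left): buffer="lwrlwltknflwq" (len 13), cursors c1@0 c2@3 c3@10, authorship 11.22.....33.
After op 6 (insert('k')): buffer="klwrklwltknfklwq" (len 16), cursors c1@1 c2@5 c3@13, authorship 111.222.....333.
Authorship (.=original, N=cursor N): 1 1 1 . 2 2 2 . . . . . 3 3 3 .
Index 13: author = 3

Answer: cursor 3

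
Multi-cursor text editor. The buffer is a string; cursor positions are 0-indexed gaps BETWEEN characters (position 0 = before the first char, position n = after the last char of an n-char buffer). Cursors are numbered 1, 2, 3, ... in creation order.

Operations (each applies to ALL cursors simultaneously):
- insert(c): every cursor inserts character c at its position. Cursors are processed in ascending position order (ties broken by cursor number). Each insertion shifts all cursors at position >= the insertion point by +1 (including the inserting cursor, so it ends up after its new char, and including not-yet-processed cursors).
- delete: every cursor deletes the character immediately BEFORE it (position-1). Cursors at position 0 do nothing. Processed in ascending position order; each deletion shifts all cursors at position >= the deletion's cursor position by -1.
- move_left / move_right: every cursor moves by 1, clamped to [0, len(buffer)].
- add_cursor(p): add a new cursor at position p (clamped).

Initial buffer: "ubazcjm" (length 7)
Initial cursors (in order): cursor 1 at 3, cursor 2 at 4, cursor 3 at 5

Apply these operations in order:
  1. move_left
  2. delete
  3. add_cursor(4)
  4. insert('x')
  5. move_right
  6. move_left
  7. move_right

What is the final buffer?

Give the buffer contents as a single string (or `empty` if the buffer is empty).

Answer: uxxxcjmx

Derivation:
After op 1 (move_left): buffer="ubazcjm" (len 7), cursors c1@2 c2@3 c3@4, authorship .......
After op 2 (delete): buffer="ucjm" (len 4), cursors c1@1 c2@1 c3@1, authorship ....
After op 3 (add_cursor(4)): buffer="ucjm" (len 4), cursors c1@1 c2@1 c3@1 c4@4, authorship ....
After op 4 (insert('x')): buffer="uxxxcjmx" (len 8), cursors c1@4 c2@4 c3@4 c4@8, authorship .123...4
After op 5 (move_right): buffer="uxxxcjmx" (len 8), cursors c1@5 c2@5 c3@5 c4@8, authorship .123...4
After op 6 (move_left): buffer="uxxxcjmx" (len 8), cursors c1@4 c2@4 c3@4 c4@7, authorship .123...4
After op 7 (move_right): buffer="uxxxcjmx" (len 8), cursors c1@5 c2@5 c3@5 c4@8, authorship .123...4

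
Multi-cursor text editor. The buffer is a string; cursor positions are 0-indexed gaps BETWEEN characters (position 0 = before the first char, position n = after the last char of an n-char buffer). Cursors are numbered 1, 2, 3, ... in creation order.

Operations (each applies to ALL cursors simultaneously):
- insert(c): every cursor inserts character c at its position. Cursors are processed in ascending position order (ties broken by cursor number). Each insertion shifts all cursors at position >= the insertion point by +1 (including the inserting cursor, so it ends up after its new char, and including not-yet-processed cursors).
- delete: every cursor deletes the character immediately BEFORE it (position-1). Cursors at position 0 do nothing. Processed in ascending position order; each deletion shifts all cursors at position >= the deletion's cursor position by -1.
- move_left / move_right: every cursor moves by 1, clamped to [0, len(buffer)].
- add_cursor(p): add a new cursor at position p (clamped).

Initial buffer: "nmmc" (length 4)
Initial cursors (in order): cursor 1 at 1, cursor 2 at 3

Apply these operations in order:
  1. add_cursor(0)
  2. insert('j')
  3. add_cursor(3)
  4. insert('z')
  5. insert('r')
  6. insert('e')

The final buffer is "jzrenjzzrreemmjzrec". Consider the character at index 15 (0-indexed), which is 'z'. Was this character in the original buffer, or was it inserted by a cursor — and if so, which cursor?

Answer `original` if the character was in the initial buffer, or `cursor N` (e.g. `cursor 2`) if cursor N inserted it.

After op 1 (add_cursor(0)): buffer="nmmc" (len 4), cursors c3@0 c1@1 c2@3, authorship ....
After op 2 (insert('j')): buffer="jnjmmjc" (len 7), cursors c3@1 c1@3 c2@6, authorship 3.1..2.
After op 3 (add_cursor(3)): buffer="jnjmmjc" (len 7), cursors c3@1 c1@3 c4@3 c2@6, authorship 3.1..2.
After op 4 (insert('z')): buffer="jznjzzmmjzc" (len 11), cursors c3@2 c1@6 c4@6 c2@10, authorship 33.114..22.
After op 5 (insert('r')): buffer="jzrnjzzrrmmjzrc" (len 15), cursors c3@3 c1@9 c4@9 c2@14, authorship 333.11414..222.
After op 6 (insert('e')): buffer="jzrenjzzrreemmjzrec" (len 19), cursors c3@4 c1@12 c4@12 c2@18, authorship 3333.1141414..2222.
Authorship (.=original, N=cursor N): 3 3 3 3 . 1 1 4 1 4 1 4 . . 2 2 2 2 .
Index 15: author = 2

Answer: cursor 2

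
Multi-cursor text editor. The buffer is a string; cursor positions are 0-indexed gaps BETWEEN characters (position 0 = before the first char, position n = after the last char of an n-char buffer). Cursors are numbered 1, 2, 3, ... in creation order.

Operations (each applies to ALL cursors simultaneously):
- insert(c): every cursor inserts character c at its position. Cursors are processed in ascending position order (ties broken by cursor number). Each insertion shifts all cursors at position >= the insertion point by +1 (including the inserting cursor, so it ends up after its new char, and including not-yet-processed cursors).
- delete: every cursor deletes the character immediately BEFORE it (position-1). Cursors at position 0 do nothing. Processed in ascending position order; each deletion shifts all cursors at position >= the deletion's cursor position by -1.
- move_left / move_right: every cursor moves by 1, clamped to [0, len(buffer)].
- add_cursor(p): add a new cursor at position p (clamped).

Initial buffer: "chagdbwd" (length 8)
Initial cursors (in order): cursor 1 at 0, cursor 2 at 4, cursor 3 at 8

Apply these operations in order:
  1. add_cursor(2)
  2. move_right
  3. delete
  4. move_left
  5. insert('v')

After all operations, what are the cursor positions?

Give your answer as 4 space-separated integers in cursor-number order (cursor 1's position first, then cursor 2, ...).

Answer: 2 4 7 2

Derivation:
After op 1 (add_cursor(2)): buffer="chagdbwd" (len 8), cursors c1@0 c4@2 c2@4 c3@8, authorship ........
After op 2 (move_right): buffer="chagdbwd" (len 8), cursors c1@1 c4@3 c2@5 c3@8, authorship ........
After op 3 (delete): buffer="hgbw" (len 4), cursors c1@0 c4@1 c2@2 c3@4, authorship ....
After op 4 (move_left): buffer="hgbw" (len 4), cursors c1@0 c4@0 c2@1 c3@3, authorship ....
After op 5 (insert('v')): buffer="vvhvgbvw" (len 8), cursors c1@2 c4@2 c2@4 c3@7, authorship 14.2..3.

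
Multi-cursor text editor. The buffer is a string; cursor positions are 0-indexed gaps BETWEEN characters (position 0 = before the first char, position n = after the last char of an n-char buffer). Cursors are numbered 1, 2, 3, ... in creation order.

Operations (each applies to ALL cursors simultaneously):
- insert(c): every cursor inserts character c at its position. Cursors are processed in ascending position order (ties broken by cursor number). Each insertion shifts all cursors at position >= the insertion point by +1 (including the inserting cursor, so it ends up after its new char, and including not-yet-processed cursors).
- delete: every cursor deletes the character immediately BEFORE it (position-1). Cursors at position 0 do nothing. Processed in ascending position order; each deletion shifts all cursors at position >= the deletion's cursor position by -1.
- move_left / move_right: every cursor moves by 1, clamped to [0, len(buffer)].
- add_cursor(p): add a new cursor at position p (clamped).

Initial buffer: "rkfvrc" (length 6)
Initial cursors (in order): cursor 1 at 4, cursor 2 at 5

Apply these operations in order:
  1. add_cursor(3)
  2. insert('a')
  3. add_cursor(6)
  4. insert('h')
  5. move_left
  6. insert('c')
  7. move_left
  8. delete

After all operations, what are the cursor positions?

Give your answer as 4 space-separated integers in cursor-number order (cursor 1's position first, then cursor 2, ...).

Answer: 7 10 3 7

Derivation:
After op 1 (add_cursor(3)): buffer="rkfvrc" (len 6), cursors c3@3 c1@4 c2@5, authorship ......
After op 2 (insert('a')): buffer="rkfavarac" (len 9), cursors c3@4 c1@6 c2@8, authorship ...3.1.2.
After op 3 (add_cursor(6)): buffer="rkfavarac" (len 9), cursors c3@4 c1@6 c4@6 c2@8, authorship ...3.1.2.
After op 4 (insert('h')): buffer="rkfahvahhrahc" (len 13), cursors c3@5 c1@9 c4@9 c2@12, authorship ...33.114.22.
After op 5 (move_left): buffer="rkfahvahhrahc" (len 13), cursors c3@4 c1@8 c4@8 c2@11, authorship ...33.114.22.
After op 6 (insert('c')): buffer="rkfachvahcchrachc" (len 17), cursors c3@5 c1@11 c4@11 c2@15, authorship ...333.11144.222.
After op 7 (move_left): buffer="rkfachvahcchrachc" (len 17), cursors c3@4 c1@10 c4@10 c2@14, authorship ...333.11144.222.
After op 8 (delete): buffer="rkfchvachrchc" (len 13), cursors c3@3 c1@7 c4@7 c2@10, authorship ...33.144.22.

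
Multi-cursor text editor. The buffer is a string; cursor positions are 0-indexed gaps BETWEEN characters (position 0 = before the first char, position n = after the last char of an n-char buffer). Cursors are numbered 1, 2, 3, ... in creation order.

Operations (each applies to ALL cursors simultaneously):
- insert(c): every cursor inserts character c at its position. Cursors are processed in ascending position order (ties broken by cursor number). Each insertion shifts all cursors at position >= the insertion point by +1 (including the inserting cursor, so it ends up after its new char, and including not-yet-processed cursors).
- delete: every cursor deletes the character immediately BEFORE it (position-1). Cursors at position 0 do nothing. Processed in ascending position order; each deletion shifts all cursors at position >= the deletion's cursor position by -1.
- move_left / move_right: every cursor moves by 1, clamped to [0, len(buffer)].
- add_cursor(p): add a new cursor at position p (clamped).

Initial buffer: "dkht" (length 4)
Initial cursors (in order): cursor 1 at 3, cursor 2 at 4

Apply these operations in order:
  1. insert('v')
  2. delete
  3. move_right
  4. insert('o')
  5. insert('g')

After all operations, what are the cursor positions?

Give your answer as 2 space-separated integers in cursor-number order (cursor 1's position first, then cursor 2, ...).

After op 1 (insert('v')): buffer="dkhvtv" (len 6), cursors c1@4 c2@6, authorship ...1.2
After op 2 (delete): buffer="dkht" (len 4), cursors c1@3 c2@4, authorship ....
After op 3 (move_right): buffer="dkht" (len 4), cursors c1@4 c2@4, authorship ....
After op 4 (insert('o')): buffer="dkhtoo" (len 6), cursors c1@6 c2@6, authorship ....12
After op 5 (insert('g')): buffer="dkhtoogg" (len 8), cursors c1@8 c2@8, authorship ....1212

Answer: 8 8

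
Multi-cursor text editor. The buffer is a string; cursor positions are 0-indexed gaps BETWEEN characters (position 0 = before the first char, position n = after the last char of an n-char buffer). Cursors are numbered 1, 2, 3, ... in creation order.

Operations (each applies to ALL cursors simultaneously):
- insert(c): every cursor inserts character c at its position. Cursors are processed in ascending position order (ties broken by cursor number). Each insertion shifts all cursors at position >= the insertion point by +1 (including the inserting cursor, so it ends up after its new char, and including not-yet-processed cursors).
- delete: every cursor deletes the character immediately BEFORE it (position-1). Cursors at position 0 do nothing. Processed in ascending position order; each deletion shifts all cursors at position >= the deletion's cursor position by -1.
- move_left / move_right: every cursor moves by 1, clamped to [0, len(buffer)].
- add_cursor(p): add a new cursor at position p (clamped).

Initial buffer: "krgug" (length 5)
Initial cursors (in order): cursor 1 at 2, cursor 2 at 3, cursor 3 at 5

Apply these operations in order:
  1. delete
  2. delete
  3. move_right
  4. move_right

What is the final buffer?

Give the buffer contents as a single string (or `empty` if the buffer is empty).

Answer: empty

Derivation:
After op 1 (delete): buffer="ku" (len 2), cursors c1@1 c2@1 c3@2, authorship ..
After op 2 (delete): buffer="" (len 0), cursors c1@0 c2@0 c3@0, authorship 
After op 3 (move_right): buffer="" (len 0), cursors c1@0 c2@0 c3@0, authorship 
After op 4 (move_right): buffer="" (len 0), cursors c1@0 c2@0 c3@0, authorship 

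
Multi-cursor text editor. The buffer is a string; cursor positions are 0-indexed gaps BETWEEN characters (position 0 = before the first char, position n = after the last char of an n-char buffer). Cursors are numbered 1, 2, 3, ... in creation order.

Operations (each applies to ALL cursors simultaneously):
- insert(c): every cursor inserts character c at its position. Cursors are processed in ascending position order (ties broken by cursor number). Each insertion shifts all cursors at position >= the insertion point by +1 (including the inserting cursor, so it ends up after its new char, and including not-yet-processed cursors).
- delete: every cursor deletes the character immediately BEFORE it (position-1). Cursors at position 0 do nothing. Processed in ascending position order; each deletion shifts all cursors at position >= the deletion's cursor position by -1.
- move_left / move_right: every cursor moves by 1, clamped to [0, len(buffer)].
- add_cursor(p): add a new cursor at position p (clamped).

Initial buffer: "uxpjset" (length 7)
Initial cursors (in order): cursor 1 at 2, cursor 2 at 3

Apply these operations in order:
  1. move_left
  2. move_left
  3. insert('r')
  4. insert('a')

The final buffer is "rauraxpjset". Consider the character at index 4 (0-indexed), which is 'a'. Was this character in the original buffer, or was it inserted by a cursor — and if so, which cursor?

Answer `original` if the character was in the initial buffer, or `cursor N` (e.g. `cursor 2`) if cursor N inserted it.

Answer: cursor 2

Derivation:
After op 1 (move_left): buffer="uxpjset" (len 7), cursors c1@1 c2@2, authorship .......
After op 2 (move_left): buffer="uxpjset" (len 7), cursors c1@0 c2@1, authorship .......
After op 3 (insert('r')): buffer="rurxpjset" (len 9), cursors c1@1 c2@3, authorship 1.2......
After op 4 (insert('a')): buffer="rauraxpjset" (len 11), cursors c1@2 c2@5, authorship 11.22......
Authorship (.=original, N=cursor N): 1 1 . 2 2 . . . . . .
Index 4: author = 2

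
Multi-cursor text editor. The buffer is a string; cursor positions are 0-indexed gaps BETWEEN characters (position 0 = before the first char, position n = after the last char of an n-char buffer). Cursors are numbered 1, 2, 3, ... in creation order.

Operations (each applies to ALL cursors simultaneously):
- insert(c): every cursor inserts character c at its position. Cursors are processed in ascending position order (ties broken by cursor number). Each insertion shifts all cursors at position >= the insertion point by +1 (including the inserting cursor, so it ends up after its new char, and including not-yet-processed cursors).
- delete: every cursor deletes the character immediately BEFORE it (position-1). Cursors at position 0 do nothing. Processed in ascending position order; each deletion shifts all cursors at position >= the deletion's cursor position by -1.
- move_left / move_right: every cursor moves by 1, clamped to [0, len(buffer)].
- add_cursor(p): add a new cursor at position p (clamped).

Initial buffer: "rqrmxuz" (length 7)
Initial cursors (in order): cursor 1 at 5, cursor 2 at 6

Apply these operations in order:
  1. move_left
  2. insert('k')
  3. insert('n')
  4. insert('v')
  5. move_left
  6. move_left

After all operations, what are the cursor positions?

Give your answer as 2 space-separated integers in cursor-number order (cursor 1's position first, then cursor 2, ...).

After op 1 (move_left): buffer="rqrmxuz" (len 7), cursors c1@4 c2@5, authorship .......
After op 2 (insert('k')): buffer="rqrmkxkuz" (len 9), cursors c1@5 c2@7, authorship ....1.2..
After op 3 (insert('n')): buffer="rqrmknxknuz" (len 11), cursors c1@6 c2@9, authorship ....11.22..
After op 4 (insert('v')): buffer="rqrmknvxknvuz" (len 13), cursors c1@7 c2@11, authorship ....111.222..
After op 5 (move_left): buffer="rqrmknvxknvuz" (len 13), cursors c1@6 c2@10, authorship ....111.222..
After op 6 (move_left): buffer="rqrmknvxknvuz" (len 13), cursors c1@5 c2@9, authorship ....111.222..

Answer: 5 9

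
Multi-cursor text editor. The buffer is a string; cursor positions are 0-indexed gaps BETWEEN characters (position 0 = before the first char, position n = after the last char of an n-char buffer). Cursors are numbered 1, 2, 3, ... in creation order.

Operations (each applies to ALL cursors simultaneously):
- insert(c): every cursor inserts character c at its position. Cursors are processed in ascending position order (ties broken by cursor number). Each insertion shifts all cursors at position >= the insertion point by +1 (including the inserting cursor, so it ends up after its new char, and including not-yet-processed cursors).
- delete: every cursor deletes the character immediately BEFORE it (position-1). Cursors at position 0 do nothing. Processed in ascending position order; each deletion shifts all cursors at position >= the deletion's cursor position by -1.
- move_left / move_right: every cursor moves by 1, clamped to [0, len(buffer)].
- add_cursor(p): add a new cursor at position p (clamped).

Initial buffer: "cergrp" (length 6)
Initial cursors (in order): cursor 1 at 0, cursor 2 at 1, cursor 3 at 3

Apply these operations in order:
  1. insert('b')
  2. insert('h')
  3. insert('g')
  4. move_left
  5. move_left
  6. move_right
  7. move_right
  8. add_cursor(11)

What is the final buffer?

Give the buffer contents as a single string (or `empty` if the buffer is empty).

Answer: bhgcbhgerbhggrp

Derivation:
After op 1 (insert('b')): buffer="bcberbgrp" (len 9), cursors c1@1 c2@3 c3@6, authorship 1.2..3...
After op 2 (insert('h')): buffer="bhcbherbhgrp" (len 12), cursors c1@2 c2@5 c3@9, authorship 11.22..33...
After op 3 (insert('g')): buffer="bhgcbhgerbhggrp" (len 15), cursors c1@3 c2@7 c3@12, authorship 111.222..333...
After op 4 (move_left): buffer="bhgcbhgerbhggrp" (len 15), cursors c1@2 c2@6 c3@11, authorship 111.222..333...
After op 5 (move_left): buffer="bhgcbhgerbhggrp" (len 15), cursors c1@1 c2@5 c3@10, authorship 111.222..333...
After op 6 (move_right): buffer="bhgcbhgerbhggrp" (len 15), cursors c1@2 c2@6 c3@11, authorship 111.222..333...
After op 7 (move_right): buffer="bhgcbhgerbhggrp" (len 15), cursors c1@3 c2@7 c3@12, authorship 111.222..333...
After op 8 (add_cursor(11)): buffer="bhgcbhgerbhggrp" (len 15), cursors c1@3 c2@7 c4@11 c3@12, authorship 111.222..333...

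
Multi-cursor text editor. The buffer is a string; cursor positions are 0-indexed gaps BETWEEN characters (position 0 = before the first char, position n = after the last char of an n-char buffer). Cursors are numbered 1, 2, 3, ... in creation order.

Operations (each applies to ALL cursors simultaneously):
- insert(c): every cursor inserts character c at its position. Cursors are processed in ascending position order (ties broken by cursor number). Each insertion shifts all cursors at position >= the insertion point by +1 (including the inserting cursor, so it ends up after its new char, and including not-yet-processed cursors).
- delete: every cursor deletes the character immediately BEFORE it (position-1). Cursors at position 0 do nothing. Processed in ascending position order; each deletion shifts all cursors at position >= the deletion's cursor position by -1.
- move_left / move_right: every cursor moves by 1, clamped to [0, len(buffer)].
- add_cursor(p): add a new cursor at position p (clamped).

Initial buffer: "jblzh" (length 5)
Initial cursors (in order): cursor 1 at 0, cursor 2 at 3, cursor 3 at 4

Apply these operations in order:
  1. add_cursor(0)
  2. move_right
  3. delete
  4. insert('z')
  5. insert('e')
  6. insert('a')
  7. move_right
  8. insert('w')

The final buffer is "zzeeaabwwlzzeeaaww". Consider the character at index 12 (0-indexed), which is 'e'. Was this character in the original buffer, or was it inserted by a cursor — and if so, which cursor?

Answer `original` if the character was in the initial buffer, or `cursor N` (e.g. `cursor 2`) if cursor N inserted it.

Answer: cursor 2

Derivation:
After op 1 (add_cursor(0)): buffer="jblzh" (len 5), cursors c1@0 c4@0 c2@3 c3@4, authorship .....
After op 2 (move_right): buffer="jblzh" (len 5), cursors c1@1 c4@1 c2@4 c3@5, authorship .....
After op 3 (delete): buffer="bl" (len 2), cursors c1@0 c4@0 c2@2 c3@2, authorship ..
After op 4 (insert('z')): buffer="zzblzz" (len 6), cursors c1@2 c4@2 c2@6 c3@6, authorship 14..23
After op 5 (insert('e')): buffer="zzeeblzzee" (len 10), cursors c1@4 c4@4 c2@10 c3@10, authorship 1414..2323
After op 6 (insert('a')): buffer="zzeeaablzzeeaa" (len 14), cursors c1@6 c4@6 c2@14 c3@14, authorship 141414..232323
After op 7 (move_right): buffer="zzeeaablzzeeaa" (len 14), cursors c1@7 c4@7 c2@14 c3@14, authorship 141414..232323
After op 8 (insert('w')): buffer="zzeeaabwwlzzeeaaww" (len 18), cursors c1@9 c4@9 c2@18 c3@18, authorship 141414.14.23232323
Authorship (.=original, N=cursor N): 1 4 1 4 1 4 . 1 4 . 2 3 2 3 2 3 2 3
Index 12: author = 2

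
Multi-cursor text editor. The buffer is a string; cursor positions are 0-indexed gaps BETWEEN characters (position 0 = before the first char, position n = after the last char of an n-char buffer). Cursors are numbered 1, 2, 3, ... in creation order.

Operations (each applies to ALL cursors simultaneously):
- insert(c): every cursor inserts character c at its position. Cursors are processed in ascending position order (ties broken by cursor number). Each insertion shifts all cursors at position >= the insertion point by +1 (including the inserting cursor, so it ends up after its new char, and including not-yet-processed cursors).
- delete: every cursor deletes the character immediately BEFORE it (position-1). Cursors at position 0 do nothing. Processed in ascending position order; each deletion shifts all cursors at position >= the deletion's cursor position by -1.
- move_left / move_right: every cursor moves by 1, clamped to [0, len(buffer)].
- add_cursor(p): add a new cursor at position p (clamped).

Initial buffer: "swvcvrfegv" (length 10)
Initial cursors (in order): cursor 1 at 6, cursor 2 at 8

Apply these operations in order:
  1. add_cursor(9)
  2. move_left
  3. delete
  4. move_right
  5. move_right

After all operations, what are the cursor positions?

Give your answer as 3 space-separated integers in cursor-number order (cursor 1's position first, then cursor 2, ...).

Answer: 6 7 7

Derivation:
After op 1 (add_cursor(9)): buffer="swvcvrfegv" (len 10), cursors c1@6 c2@8 c3@9, authorship ..........
After op 2 (move_left): buffer="swvcvrfegv" (len 10), cursors c1@5 c2@7 c3@8, authorship ..........
After op 3 (delete): buffer="swvcrgv" (len 7), cursors c1@4 c2@5 c3@5, authorship .......
After op 4 (move_right): buffer="swvcrgv" (len 7), cursors c1@5 c2@6 c3@6, authorship .......
After op 5 (move_right): buffer="swvcrgv" (len 7), cursors c1@6 c2@7 c3@7, authorship .......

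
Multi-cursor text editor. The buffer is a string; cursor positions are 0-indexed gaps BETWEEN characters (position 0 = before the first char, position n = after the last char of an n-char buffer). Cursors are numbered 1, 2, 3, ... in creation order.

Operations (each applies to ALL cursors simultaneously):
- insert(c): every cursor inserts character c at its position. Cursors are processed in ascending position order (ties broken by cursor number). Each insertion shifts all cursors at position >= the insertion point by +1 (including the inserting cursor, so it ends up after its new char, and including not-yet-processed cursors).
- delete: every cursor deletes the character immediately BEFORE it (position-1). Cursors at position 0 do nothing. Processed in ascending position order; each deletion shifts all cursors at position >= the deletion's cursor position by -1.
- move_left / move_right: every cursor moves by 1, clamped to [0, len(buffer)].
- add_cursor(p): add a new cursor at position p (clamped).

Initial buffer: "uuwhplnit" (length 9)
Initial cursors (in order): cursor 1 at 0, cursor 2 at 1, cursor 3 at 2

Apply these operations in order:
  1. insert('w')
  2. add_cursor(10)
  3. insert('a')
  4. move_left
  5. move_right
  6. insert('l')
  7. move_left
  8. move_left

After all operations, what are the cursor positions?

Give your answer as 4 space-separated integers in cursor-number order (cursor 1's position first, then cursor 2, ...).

Answer: 1 5 9 16

Derivation:
After op 1 (insert('w')): buffer="wuwuwwhplnit" (len 12), cursors c1@1 c2@3 c3@5, authorship 1.2.3.......
After op 2 (add_cursor(10)): buffer="wuwuwwhplnit" (len 12), cursors c1@1 c2@3 c3@5 c4@10, authorship 1.2.3.......
After op 3 (insert('a')): buffer="wauwauwawhplnait" (len 16), cursors c1@2 c2@5 c3@8 c4@14, authorship 11.22.33.....4..
After op 4 (move_left): buffer="wauwauwawhplnait" (len 16), cursors c1@1 c2@4 c3@7 c4@13, authorship 11.22.33.....4..
After op 5 (move_right): buffer="wauwauwawhplnait" (len 16), cursors c1@2 c2@5 c3@8 c4@14, authorship 11.22.33.....4..
After op 6 (insert('l')): buffer="waluwaluwalwhplnalit" (len 20), cursors c1@3 c2@7 c3@11 c4@18, authorship 111.222.333.....44..
After op 7 (move_left): buffer="waluwaluwalwhplnalit" (len 20), cursors c1@2 c2@6 c3@10 c4@17, authorship 111.222.333.....44..
After op 8 (move_left): buffer="waluwaluwalwhplnalit" (len 20), cursors c1@1 c2@5 c3@9 c4@16, authorship 111.222.333.....44..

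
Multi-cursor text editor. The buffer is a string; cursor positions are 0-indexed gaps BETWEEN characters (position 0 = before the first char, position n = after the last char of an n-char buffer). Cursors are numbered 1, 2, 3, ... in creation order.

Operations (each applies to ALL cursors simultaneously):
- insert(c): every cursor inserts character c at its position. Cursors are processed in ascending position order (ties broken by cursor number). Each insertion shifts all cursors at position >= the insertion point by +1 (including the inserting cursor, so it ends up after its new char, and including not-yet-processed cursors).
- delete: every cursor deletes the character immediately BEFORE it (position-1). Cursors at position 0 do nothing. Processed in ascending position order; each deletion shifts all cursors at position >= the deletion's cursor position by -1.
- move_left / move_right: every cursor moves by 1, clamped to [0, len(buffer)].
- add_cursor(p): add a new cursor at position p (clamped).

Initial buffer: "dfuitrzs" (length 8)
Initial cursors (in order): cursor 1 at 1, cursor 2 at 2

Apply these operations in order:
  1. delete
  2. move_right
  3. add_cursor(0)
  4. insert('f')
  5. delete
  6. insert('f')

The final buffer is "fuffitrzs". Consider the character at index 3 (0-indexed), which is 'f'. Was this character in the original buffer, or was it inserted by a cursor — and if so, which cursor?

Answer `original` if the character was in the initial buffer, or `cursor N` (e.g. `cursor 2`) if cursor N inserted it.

Answer: cursor 2

Derivation:
After op 1 (delete): buffer="uitrzs" (len 6), cursors c1@0 c2@0, authorship ......
After op 2 (move_right): buffer="uitrzs" (len 6), cursors c1@1 c2@1, authorship ......
After op 3 (add_cursor(0)): buffer="uitrzs" (len 6), cursors c3@0 c1@1 c2@1, authorship ......
After op 4 (insert('f')): buffer="fuffitrzs" (len 9), cursors c3@1 c1@4 c2@4, authorship 3.12.....
After op 5 (delete): buffer="uitrzs" (len 6), cursors c3@0 c1@1 c2@1, authorship ......
After op 6 (insert('f')): buffer="fuffitrzs" (len 9), cursors c3@1 c1@4 c2@4, authorship 3.12.....
Authorship (.=original, N=cursor N): 3 . 1 2 . . . . .
Index 3: author = 2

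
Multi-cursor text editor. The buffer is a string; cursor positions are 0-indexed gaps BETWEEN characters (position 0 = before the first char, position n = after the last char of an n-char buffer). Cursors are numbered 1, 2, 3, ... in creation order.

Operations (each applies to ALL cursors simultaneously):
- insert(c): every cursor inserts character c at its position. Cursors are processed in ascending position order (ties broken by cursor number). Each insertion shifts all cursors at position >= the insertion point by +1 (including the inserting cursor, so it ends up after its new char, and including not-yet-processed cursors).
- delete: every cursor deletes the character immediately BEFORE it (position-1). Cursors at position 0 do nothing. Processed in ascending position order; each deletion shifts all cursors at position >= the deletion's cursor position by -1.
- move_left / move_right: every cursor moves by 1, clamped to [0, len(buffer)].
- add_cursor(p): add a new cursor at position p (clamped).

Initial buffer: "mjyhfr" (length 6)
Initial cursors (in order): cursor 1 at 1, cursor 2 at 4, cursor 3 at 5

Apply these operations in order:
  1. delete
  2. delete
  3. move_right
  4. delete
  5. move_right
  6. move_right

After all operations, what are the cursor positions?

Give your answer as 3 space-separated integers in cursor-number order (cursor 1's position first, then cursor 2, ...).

Answer: 0 0 0

Derivation:
After op 1 (delete): buffer="jyr" (len 3), cursors c1@0 c2@2 c3@2, authorship ...
After op 2 (delete): buffer="r" (len 1), cursors c1@0 c2@0 c3@0, authorship .
After op 3 (move_right): buffer="r" (len 1), cursors c1@1 c2@1 c3@1, authorship .
After op 4 (delete): buffer="" (len 0), cursors c1@0 c2@0 c3@0, authorship 
After op 5 (move_right): buffer="" (len 0), cursors c1@0 c2@0 c3@0, authorship 
After op 6 (move_right): buffer="" (len 0), cursors c1@0 c2@0 c3@0, authorship 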